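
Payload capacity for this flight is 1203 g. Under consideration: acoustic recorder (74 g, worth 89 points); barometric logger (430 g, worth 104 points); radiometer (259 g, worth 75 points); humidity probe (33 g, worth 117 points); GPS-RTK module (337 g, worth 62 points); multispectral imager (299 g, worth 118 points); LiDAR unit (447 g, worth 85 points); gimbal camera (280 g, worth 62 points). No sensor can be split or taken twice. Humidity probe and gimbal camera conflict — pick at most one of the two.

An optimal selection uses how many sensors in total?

5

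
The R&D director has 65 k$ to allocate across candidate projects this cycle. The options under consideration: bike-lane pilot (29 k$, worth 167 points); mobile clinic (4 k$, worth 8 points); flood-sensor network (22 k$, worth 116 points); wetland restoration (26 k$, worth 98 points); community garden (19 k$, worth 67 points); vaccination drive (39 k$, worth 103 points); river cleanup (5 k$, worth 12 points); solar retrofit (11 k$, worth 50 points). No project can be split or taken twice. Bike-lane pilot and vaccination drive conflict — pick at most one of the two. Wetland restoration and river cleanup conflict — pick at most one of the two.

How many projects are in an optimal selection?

3

The maximum projected impact within 65 k$ is 333.
For example bike-lane pilot + flood-sensor network + solar retrofit achieves it, using 62 k$.
Any selection reaching 333 contains exactly 3 projects.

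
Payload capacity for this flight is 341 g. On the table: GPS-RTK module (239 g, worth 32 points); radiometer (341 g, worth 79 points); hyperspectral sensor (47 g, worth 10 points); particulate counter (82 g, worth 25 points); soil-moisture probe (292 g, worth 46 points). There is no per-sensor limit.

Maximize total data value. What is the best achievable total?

Density check — particulate counter 0.30, radiometer 0.23, hyperspectral sensor 0.21, soil-moisture probe 0.16 are the best per g.
The ratio ordering already packs tightly: 4×particulate counter, 328 g, 100.

100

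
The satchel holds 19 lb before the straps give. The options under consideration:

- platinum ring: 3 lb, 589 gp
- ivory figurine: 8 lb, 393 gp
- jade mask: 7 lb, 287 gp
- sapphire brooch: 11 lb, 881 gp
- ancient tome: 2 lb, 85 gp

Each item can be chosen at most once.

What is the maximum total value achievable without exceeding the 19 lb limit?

By value per lb: platinum ring 196.33, sapphire brooch 80.09, ivory figurine 49.12 lead.
Taking platinum ring + sapphire brooch + ancient tome: 16 lb used, 1555 in value.
Runner-up platinum ring + sapphire brooch tops out at 1470.

1555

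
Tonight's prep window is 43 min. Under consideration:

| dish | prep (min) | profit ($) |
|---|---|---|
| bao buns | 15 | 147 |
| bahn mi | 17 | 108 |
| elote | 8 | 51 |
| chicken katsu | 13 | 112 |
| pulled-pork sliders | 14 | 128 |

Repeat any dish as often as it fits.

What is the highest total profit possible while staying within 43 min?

The ratio ordering already packs tightly: 2×bao buns + chicken katsu, 43 min, 406.
Every other selection either busts 43 min or fails to beat 406.

406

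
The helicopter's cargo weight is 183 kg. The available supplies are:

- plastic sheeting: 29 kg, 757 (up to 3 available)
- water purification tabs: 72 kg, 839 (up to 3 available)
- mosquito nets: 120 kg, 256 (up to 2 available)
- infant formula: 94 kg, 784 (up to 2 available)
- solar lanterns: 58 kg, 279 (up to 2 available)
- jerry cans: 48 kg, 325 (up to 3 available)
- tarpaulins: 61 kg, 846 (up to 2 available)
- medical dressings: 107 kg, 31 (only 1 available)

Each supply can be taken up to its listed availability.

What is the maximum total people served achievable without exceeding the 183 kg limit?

3206

Density check — plastic sheeting 26.10, tarpaulins 13.87, water purification tabs 11.65, infant formula 8.34 are the best per kg.
A density-first pass picks 3×plastic sheeting + tarpaulins — 3117 at 148 kg.
Replace plastic sheeting with tarpaulins: the trade gains 89 net, giving 3206 at 180 kg.
The spare 3 kg is too small for any remaining supply, and no exchange beats 3206.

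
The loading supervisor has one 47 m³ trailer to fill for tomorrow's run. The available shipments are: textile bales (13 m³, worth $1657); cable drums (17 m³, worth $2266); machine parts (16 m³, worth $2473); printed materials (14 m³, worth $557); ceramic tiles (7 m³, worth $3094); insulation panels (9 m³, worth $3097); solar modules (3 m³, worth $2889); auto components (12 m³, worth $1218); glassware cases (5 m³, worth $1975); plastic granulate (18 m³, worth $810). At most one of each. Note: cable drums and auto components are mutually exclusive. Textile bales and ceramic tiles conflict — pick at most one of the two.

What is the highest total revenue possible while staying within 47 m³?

Best packing: machine parts + ceramic tiles + insulation panels + solar modules + glassware cases — 40 m³, 13528 total.
The spare 7 m³ is too small for any remaining shipment, and no feasible exchange beats 13528.

13528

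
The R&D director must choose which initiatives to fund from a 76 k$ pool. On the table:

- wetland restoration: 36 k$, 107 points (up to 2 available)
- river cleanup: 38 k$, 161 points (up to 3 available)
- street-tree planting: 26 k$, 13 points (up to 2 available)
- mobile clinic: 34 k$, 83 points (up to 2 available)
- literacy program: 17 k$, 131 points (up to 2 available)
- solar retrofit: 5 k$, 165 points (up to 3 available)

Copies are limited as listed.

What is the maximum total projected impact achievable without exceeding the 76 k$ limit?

Filling by ratio: street-tree planting + 2×literacy program + 3×solar retrofit for 770, with 1 k$ left unused.
Dropping street-tree planting and literacy program frees 43 k$; slotting in river cleanup (38 k$) lifts the total to 787 at 70 k$.
The spare 6 k$ is too small for any remaining project, and no exchange beats 787.

787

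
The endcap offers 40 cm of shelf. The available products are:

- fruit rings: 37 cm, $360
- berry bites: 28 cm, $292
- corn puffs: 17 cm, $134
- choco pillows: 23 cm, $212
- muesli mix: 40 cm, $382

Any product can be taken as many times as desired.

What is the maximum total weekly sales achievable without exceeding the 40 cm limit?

382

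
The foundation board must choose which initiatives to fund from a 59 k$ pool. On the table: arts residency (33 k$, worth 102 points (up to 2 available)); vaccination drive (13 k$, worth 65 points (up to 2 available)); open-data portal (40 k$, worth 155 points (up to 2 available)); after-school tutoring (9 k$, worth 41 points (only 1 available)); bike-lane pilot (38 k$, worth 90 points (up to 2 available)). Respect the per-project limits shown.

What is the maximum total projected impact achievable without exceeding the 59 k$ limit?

232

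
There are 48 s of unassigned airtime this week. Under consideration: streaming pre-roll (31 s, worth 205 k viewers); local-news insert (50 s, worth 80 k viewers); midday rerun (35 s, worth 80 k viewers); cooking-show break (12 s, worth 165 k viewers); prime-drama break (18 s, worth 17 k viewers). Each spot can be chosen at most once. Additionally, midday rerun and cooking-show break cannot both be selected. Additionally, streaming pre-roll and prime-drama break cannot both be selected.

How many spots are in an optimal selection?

2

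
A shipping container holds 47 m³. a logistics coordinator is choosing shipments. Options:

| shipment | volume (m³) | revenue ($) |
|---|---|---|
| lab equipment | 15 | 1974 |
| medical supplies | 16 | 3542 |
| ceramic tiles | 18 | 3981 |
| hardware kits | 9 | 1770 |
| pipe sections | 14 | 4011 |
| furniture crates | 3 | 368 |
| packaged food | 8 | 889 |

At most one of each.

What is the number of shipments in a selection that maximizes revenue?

4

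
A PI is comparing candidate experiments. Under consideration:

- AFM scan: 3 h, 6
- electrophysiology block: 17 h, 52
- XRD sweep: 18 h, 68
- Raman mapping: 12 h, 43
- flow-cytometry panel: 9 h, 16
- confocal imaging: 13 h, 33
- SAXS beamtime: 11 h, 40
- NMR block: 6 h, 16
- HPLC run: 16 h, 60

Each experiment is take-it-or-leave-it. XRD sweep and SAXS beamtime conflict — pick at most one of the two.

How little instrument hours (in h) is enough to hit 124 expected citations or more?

34

Look for the lowest-instrument combination reaching 124.
Taking XRD sweep + HPLC run gives 128 (≥ 124) for 34 h.
Below 34 h the best achievable stays under 124.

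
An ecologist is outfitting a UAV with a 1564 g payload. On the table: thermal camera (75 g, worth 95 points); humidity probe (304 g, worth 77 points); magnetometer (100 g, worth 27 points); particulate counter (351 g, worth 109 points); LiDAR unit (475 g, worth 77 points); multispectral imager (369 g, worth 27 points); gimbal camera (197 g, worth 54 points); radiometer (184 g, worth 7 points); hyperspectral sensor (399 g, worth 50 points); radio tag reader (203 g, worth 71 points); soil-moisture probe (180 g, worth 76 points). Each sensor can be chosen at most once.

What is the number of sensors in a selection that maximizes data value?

7

The maximum data value within 1564 g is 509.
For example thermal camera + humidity probe + magnetometer + particulate counter + gimbal camera + radio tag reader + soil-moisture probe achieves it, using 1410 g.
All optima have 7 sensors.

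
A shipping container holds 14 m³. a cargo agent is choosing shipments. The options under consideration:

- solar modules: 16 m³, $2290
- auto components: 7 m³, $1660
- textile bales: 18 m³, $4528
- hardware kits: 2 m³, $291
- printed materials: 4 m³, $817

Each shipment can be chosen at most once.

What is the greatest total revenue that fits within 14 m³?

Taking auto components + hardware kits + printed materials: 13 m³ used, 2768 in revenue.
No other feasible combination exceeds 2768.

2768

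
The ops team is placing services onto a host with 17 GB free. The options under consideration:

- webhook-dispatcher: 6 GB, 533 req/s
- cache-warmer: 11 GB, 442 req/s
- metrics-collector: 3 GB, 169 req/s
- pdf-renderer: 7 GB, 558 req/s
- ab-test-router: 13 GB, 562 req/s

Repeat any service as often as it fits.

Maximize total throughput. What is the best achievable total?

1285

A density-first pass picks 2×webhook-dispatcher + metrics-collector — 1235 at 15 GB.
Replace 2×webhook-dispatcher with 2×pdf-renderer: the trade gains 50 net, giving 1285 at 17 GB.
That's the maximum — no swap from here does better than 1285.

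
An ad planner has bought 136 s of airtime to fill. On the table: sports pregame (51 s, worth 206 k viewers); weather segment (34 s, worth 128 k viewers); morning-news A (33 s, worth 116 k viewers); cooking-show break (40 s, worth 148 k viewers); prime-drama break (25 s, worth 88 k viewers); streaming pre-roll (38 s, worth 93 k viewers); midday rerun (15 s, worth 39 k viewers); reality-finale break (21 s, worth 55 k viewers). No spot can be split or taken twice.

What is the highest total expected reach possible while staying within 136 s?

A density-first pass picks sports pregame + weather segment + cooking-show break — 482 at 125 s.
Dropping cooking-show break frees 40 s; slotting in morning-news A + midday rerun (48 s) lifts the total to 489 at 133 s.
Runner-up sports pregame + weather segment + cooking-show break tops out at 482.

489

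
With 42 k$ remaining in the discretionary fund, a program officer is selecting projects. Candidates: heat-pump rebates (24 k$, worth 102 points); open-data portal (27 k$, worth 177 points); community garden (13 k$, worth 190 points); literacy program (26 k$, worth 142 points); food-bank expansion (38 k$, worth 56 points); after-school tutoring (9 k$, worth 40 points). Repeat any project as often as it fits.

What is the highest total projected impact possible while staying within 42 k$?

570

Density check — community garden 14.62, open-data portal 6.56, literacy program 5.46, after-school tutoring 4.44 are the best per k$.
Best packing: 3×community garden — 39 k$, 570 total.
That's the maximum — no swap from here does better than 570.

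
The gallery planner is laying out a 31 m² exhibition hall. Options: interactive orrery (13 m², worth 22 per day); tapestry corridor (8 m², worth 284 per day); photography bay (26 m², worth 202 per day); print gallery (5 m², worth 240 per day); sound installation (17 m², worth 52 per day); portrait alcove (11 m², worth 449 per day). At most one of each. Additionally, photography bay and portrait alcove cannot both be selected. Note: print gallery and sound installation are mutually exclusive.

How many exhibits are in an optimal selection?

3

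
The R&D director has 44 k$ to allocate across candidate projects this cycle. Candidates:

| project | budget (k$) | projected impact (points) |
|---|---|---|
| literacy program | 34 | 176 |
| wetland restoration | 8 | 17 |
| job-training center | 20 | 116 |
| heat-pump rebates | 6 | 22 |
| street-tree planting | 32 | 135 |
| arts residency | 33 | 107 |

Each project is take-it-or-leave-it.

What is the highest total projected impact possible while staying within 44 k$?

Ranking by ratio (projected impact/k$): job-training center 5.80, literacy program 5.18, street-tree planting 4.22.
A density-first pass picks wetland restoration + job-training center + heat-pump rebates — 155 at 34 k$.
The 28 k$ tied up in wetland restoration and job-training center is better spent on literacy program — total rises to 198 (40 k$).
Every other selection either busts 44 k$ or fails to beat 198.

198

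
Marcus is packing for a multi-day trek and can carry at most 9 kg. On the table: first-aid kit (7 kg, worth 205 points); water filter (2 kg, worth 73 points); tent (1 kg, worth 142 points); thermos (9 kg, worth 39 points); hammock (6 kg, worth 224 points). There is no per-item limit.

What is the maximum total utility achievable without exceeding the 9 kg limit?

1278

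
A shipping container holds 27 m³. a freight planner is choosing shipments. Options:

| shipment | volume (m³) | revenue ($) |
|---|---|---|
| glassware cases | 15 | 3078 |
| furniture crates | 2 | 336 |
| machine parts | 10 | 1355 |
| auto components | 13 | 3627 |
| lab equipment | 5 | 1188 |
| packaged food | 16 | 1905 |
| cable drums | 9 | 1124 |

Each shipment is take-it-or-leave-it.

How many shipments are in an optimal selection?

3

Best achievable revenue is 5939.
For example auto components + lab equipment + cable drums achieves it, using 27 m³.
Any selection reaching 5939 contains exactly 3 shipments.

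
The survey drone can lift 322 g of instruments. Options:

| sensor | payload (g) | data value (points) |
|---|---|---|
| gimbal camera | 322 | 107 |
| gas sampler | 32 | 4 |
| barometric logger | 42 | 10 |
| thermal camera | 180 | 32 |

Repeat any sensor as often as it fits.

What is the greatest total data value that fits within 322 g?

107

Density check — gimbal camera 0.33, barometric logger 0.24, thermal camera 0.18 are the best per g.
Taking gimbal camera: 322 g used, 107 in data value.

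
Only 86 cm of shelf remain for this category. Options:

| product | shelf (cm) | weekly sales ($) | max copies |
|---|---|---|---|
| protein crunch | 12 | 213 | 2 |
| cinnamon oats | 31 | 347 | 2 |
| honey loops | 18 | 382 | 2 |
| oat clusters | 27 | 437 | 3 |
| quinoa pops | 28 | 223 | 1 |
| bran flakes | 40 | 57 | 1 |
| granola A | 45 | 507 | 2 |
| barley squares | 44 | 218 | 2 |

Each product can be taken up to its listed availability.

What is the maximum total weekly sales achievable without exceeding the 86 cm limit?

Ranking by ratio (weekly sales/cm): honey loops 21.22, protein crunch 17.75, oat clusters 16.19, granola A 11.27.
A density-first pass picks 2×protein crunch + 2×honey loops — 1190 at 60 cm.
The 30 cm tied up in protein crunch and honey loops is better spent on 2×oat clusters — total rises to 1469 (84 cm).

1469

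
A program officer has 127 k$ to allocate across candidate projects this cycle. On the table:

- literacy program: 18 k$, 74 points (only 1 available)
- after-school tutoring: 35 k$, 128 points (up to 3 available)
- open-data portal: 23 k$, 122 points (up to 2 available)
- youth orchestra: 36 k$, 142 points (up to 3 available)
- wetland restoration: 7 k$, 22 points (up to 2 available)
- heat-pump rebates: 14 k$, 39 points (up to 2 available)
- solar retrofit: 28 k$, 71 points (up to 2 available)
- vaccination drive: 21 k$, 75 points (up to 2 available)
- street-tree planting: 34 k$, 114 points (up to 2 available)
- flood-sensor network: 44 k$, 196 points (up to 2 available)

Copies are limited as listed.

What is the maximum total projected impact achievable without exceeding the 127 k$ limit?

Ranking by ratio (projected impact/k$): open-data portal 5.30, flood-sensor network 4.45, literacy program 4.11, youth orchestra 3.94.
Greedy by ratio would take literacy program + 2×open-data portal + 2×wetland restoration + flood-sensor network: 122 k$ used, total 558.
Replace literacy program and 2×wetland restoration with youth orchestra: the trade gains 24 net, giving 582 at 126 k$.

582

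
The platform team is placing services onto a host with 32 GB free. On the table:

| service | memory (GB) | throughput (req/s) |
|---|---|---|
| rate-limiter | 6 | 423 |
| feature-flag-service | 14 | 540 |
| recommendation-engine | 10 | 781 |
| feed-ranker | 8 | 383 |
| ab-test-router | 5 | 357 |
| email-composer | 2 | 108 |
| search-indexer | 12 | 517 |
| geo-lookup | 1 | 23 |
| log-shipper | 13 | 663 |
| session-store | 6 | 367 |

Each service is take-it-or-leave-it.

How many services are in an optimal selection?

Best achievable throughput is 2075.
rate-limiter + recommendation-engine + feed-ranker + ab-test-router + email-composer + geo-lookup hits 2075 at 32 GB.
All optima have 6 services.

6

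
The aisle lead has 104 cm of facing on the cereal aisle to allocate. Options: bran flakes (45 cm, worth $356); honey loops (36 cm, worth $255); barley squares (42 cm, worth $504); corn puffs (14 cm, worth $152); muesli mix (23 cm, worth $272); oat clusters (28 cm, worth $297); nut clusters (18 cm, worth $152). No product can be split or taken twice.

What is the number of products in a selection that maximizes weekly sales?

Best achievable weekly sales is 1105.
One optimal bundle: barley squares + corn puffs + oat clusters + nut clusters (102 cm).
All optima have 4 products.

4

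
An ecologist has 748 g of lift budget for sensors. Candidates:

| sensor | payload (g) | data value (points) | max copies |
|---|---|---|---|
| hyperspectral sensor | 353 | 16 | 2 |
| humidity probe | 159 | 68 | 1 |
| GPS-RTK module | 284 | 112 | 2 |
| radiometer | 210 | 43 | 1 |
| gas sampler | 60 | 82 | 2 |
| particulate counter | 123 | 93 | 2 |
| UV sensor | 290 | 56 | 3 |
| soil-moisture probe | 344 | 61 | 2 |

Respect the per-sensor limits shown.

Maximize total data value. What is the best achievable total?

462

Taking the top-ratio sensors first gives humidity probe + radiometer + 2×gas sampler + 2×particulate counter for 461 (735 g).
Dropping humidity probe and radiometer frees 369 g; slotting in GPS-RTK module (284 g) lifts the total to 462 at 650 g.
Nothing else within 748 g beats 462.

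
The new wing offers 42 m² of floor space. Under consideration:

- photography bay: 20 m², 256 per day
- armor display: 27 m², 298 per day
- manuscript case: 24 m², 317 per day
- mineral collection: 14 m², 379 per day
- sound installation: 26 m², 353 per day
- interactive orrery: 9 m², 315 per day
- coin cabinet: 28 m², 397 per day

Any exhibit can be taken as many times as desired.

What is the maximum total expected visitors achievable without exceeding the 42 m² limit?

The ratio heuristic lands on 4×interactive orrery (1260) but leaves 6 m² idle.
The 9 m² tied up in interactive orrery is better spent on mineral collection — total rises to 1324 (41 m²).

1324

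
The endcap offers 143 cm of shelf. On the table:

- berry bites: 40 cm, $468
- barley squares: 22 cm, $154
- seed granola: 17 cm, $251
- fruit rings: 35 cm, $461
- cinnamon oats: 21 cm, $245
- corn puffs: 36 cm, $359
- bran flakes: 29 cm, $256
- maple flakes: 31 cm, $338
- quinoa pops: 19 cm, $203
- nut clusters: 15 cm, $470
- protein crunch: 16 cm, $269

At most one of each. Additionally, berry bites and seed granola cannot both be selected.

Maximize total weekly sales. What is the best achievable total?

2055

Best packing: seed granola + fruit rings + cinnamon oats + corn puffs + nut clusters + protein crunch — 140 cm, 2055 total.
That's the maximum — no feasible swap from here does better than 2055.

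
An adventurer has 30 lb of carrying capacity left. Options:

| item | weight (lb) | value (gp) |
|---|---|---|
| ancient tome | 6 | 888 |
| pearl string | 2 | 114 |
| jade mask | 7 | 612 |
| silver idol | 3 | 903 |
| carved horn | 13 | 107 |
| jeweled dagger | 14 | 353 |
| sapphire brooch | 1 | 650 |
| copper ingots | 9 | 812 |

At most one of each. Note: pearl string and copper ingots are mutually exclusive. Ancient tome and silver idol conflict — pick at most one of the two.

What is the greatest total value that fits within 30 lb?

2977

Best packing: jade mask + silver idol + sapphire brooch + copper ingots — 20 lb, 2977 total.
Runner-up ancient tome + jade mask + sapphire brooch + copper ingots tops out at 2962.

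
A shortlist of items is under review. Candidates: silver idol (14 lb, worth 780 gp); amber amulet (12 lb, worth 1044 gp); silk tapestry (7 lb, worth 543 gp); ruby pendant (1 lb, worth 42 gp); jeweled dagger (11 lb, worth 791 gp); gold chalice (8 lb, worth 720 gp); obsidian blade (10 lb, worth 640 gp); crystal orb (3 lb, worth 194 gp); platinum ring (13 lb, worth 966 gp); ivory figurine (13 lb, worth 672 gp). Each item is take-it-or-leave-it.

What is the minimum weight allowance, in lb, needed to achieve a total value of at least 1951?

23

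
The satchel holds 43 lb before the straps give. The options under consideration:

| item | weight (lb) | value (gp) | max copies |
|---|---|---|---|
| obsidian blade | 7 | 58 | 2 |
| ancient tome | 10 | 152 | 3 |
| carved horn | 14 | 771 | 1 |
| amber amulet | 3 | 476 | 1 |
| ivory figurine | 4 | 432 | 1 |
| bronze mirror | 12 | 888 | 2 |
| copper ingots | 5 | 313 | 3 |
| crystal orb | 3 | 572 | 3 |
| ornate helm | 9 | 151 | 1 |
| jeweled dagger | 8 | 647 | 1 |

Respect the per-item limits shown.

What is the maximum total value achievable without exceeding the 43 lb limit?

4472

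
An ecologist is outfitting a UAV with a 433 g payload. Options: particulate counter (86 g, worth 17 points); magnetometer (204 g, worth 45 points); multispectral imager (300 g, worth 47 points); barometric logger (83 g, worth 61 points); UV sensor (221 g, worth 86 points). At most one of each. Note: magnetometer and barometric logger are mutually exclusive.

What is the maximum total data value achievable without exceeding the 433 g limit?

Ranking by ratio (data value/g): barometric logger 0.73, UV sensor 0.39, magnetometer 0.22, particulate counter 0.20.
Taking particulate counter + barometric logger + UV sensor: 390 g used, 164 in data value.
No other feasible combination exceeds 164.

164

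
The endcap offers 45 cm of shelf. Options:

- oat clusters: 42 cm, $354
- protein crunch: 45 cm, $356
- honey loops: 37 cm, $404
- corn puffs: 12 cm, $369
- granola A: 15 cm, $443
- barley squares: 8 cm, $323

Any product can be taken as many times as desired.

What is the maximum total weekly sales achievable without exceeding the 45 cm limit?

1661

Density check — barley squares 40.38, corn puffs 30.75, granola A 29.53 are the best per cm.
Greedy by ratio would take 5×barley squares: 40 cm used, total 1615.
The 8 cm tied up in barley squares is better spent on corn puffs — total rises to 1661 (44 cm).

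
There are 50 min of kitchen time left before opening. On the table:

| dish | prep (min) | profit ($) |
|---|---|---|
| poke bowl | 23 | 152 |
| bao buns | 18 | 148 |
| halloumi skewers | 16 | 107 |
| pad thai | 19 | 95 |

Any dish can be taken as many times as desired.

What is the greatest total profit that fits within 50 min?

Ranking by ratio (profit/min): bao buns 8.22, halloumi skewers 6.69, poke bowl 6.61, pad thai 5.00.
Filling by ratio: 2×bao buns for 296, with 14 min left unused.
The 18 min tied up in bao buns is better spent on 2×halloumi skewers — total rises to 362 (50 min).
No other feasible combination exceeds 362.

362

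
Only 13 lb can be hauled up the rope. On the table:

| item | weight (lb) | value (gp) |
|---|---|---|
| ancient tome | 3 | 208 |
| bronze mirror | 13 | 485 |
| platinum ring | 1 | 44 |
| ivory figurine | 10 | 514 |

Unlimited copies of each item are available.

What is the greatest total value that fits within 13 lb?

Best packing: 4×ancient tome + platinum ring — 13 lb, 876 total.
Every other selection either busts 13 lb or fails to beat 876.

876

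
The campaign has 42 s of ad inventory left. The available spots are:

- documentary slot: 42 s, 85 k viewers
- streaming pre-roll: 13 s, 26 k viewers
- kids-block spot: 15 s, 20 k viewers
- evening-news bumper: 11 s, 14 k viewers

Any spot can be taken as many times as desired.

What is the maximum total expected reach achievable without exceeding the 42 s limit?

Density check — documentary slot 2.02, streaming pre-roll 2.00, kids-block spot 1.33, evening-news bumper 1.27 are the best per s.
Documentary slot uses 42 of the 42 s and totals 85.
Every other selection either busts 42 s or fails to beat 85.

85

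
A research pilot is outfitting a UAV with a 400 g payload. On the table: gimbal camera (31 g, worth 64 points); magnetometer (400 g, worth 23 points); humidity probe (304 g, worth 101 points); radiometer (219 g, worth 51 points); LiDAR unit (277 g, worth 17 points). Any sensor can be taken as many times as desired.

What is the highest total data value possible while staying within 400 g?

768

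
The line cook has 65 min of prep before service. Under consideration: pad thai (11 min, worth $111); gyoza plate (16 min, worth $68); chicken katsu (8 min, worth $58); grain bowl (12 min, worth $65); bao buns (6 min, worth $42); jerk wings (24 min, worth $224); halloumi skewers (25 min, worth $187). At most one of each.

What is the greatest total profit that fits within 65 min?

Pad thai + jerk wings + halloumi skewers uses 60 of the 65 min and totals 522.
Next best is chicken katsu + bao buns + jerk wings + halloumi skewers at 511 (63 min) — short by 11.

522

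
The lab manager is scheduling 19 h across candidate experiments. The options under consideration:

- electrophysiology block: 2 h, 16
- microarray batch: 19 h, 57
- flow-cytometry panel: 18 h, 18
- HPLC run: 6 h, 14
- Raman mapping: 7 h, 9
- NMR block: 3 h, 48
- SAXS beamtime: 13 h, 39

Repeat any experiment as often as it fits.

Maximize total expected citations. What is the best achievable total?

288

Best packing: 6×NMR block — 18 h, 288 total.
Every other selection either busts 19 h or fails to beat 288.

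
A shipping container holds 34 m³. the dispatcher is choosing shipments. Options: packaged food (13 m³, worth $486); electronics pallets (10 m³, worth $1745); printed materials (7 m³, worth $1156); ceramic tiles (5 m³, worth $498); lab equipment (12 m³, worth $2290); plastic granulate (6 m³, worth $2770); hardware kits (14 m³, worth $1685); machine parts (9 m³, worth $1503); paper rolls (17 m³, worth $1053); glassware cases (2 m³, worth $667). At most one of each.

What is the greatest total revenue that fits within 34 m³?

Ranking by ratio (revenue/m³): plastic granulate 461.67, glassware cases 333.50, lab equipment 190.83, electronics pallets 174.50.
A density-first pass picks electronics pallets + lab equipment + plastic granulate + glassware cases — 7472 at 30 m³.
The 12 m³ tied up in lab equipment is better spent on printed materials + machine parts — total rises to 7841 (34 m³).
Runner-up ceramic tiles + lab equipment + plastic granulate + machine parts + glassware cases tops out at 7728.

7841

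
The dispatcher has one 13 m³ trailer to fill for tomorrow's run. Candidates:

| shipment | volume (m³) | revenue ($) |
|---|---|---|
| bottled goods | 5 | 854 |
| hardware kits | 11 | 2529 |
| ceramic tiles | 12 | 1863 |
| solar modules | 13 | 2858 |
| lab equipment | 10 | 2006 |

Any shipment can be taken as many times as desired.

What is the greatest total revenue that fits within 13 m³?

Taking the top-ratio shipments first gives hardware kits for 2529 (11 m³).
Replace hardware kits with solar modules: the trade gains 329 net, giving 2858 at 13 m³.
Nothing else within 13 m³ beats 2858.

2858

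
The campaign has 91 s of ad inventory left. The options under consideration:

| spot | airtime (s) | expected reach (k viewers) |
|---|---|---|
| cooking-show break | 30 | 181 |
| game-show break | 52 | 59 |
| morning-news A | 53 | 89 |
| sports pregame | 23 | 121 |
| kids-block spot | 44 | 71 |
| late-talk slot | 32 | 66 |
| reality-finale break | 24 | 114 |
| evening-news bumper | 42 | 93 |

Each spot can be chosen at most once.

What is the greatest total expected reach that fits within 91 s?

416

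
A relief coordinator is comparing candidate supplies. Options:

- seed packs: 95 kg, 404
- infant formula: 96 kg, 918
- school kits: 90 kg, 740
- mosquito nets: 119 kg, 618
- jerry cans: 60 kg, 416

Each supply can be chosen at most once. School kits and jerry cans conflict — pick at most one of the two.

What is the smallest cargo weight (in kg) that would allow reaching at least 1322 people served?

156

Minimise kg subject to total people served ≥ 1322.
infant formula + jerry cans: 1334 people served at 156 kg.
Any bundle with less than 156 kg falls short of 1322.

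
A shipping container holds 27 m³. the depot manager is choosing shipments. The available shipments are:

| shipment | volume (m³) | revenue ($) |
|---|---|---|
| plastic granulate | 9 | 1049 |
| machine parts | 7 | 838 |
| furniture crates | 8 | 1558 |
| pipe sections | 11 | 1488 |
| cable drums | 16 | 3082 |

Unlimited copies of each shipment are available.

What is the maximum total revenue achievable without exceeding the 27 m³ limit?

Best packing: 3×furniture crates — 24 m³, 4674 total.
Every other selection either busts 27 m³ or fails to beat 4674.

4674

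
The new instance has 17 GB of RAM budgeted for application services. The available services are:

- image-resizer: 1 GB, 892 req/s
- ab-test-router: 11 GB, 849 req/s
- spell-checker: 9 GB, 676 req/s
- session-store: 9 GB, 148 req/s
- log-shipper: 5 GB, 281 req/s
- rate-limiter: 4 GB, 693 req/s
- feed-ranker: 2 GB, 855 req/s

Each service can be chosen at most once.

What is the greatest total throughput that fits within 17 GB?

3116

The ratio ordering already packs tightly: image-resizer + spell-checker + rate-limiter + feed-ranker, 16 GB, 3116.
The closest alternative, image-resizer + log-shipper + rate-limiter + feed-ranker, reaches only 2721.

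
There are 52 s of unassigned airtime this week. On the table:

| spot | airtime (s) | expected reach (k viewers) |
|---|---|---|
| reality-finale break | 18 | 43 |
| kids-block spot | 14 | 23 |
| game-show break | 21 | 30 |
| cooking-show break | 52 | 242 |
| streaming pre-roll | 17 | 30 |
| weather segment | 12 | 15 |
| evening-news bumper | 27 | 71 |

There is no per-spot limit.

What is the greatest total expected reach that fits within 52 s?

242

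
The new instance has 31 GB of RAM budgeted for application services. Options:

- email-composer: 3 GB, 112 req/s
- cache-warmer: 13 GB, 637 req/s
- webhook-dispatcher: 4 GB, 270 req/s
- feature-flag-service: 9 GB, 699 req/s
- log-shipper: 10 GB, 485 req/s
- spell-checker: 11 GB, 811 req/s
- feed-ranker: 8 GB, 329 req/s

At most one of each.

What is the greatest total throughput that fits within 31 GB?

1995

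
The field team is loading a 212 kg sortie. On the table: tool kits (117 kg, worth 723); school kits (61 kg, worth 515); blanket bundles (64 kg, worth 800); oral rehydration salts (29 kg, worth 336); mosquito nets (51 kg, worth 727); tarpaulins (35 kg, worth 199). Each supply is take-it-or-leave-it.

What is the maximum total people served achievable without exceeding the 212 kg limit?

School kits + blanket bundles + oral rehydration salts + mosquito nets uses 205 of the 212 kg and totals 2378.
Runner-up school kits + blanket bundles + mosquito nets + tarpaulins tops out at 2241.

2378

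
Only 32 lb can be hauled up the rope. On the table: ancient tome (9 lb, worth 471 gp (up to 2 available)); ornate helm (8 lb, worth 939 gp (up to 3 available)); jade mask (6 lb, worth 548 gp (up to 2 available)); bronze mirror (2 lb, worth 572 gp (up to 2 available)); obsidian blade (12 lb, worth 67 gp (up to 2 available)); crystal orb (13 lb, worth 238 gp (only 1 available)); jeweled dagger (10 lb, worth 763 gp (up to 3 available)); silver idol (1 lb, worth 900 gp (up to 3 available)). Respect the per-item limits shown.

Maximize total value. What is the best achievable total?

6661

3×ornate helm + 2×bronze mirror + 3×silver idol uses 31 of the 32 lb and totals 6661.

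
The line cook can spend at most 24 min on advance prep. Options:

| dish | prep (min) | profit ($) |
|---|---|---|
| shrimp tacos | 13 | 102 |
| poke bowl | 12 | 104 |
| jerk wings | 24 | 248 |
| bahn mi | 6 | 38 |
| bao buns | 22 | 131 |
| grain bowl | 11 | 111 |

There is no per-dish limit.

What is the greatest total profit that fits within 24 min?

248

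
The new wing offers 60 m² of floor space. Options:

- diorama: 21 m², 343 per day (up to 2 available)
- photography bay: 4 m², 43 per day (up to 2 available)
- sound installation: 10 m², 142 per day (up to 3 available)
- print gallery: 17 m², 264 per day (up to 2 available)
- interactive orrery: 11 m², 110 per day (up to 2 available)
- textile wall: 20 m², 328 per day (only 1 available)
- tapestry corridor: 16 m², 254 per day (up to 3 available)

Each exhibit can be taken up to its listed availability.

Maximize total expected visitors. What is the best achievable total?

Ranking by ratio (expected visitors/m²): textile wall 16.40, diorama 16.33, tapestry corridor 15.88.
Filling by ratio: diorama + textile wall + tapestry corridor for 925, with 3 m² left unused.
Dropping textile wall and tapestry corridor frees 36 m²; slotting in diorama + print gallery (38 m²) lifts the total to 950 at 59 m².

950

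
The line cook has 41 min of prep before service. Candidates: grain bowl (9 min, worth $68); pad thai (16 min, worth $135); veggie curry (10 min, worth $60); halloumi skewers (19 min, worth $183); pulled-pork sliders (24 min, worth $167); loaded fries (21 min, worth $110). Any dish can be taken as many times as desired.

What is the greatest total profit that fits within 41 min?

Best packing: 2×halloumi skewers — 38 min, 366 total.
Nothing else within 41 min beats 366.

366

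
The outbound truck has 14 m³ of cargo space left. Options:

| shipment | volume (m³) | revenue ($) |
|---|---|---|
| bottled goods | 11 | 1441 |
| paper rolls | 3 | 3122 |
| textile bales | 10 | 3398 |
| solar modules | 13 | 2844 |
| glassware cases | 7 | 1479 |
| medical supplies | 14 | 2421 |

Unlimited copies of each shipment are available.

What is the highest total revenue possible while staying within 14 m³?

12488

By revenue per m³: paper rolls 1040.67, textile bales 339.80, solar modules 218.77, glassware cases 211.29 lead.
The ratio ordering already packs tightly: 4×paper rolls, 12 m³, 12488.
That's the maximum — no swap from here does better than 12488.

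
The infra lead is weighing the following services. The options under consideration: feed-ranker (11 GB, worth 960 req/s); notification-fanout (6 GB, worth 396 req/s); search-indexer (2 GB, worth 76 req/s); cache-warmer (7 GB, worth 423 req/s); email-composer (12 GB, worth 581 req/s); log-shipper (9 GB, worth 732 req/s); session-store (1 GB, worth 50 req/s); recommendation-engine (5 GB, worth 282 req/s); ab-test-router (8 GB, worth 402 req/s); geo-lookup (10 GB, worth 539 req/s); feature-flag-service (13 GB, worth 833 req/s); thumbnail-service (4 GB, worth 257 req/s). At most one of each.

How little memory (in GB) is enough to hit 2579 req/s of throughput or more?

Minimise GB subject to total throughput ≥ 2579.
Taking feed-ranker + notification-fanout + search-indexer + cache-warmer + log-shipper gives 2587 (≥ 2579) for 35 GB.
No combination under 35 GB hits 2579.

35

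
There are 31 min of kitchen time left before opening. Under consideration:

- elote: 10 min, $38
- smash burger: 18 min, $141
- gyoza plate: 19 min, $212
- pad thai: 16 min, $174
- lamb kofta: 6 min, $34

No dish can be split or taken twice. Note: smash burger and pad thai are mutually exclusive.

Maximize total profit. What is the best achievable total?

The ratio heuristic lands on gyoza plate + lamb kofta (246) but leaves 6 min idle.
Replace lamb kofta with elote: the trade gains 4 net, giving 250 at 29 min.

250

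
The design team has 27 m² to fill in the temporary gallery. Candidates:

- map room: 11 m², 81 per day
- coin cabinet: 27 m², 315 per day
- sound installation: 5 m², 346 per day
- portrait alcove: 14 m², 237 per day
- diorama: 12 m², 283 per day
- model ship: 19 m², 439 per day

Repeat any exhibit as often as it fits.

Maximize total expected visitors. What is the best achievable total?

The ratio ordering already packs tightly: 5×sound installation, 25 m², 1730.
Every other selection either busts 27 m² or fails to beat 1730.

1730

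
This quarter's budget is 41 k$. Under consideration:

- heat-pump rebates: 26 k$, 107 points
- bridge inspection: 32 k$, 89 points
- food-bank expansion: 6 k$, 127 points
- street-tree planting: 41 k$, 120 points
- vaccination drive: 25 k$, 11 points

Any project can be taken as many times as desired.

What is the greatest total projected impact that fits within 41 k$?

762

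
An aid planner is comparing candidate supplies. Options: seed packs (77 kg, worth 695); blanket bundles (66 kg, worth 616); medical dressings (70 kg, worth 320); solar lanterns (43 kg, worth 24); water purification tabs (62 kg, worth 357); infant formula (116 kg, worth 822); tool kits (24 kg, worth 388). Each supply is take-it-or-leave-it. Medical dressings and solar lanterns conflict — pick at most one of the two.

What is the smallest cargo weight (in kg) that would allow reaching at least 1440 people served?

Look for the lowest-cargo combination reaching 1440.
seed packs + water purification tabs + tool kits: 1440 people served at 163 kg.
No combination under 163 kg hits 1440.

163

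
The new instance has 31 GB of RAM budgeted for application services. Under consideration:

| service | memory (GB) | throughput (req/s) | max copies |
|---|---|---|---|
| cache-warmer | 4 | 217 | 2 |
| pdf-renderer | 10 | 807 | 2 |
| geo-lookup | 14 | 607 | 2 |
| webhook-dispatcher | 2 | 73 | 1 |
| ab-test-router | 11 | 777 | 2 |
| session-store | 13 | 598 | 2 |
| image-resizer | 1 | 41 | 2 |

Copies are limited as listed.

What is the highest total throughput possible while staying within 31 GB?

The ratio ordering already packs tightly: 2×pdf-renderer + ab-test-router, 31 GB, 2391.
That's the maximum — no swap from here does better than 2391.

2391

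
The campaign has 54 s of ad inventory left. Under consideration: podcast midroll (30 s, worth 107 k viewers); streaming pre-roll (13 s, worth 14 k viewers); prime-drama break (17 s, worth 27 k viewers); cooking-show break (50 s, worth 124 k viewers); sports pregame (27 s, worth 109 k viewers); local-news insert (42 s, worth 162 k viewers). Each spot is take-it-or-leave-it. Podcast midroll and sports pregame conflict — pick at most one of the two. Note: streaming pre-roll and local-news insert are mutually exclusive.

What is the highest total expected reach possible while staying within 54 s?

162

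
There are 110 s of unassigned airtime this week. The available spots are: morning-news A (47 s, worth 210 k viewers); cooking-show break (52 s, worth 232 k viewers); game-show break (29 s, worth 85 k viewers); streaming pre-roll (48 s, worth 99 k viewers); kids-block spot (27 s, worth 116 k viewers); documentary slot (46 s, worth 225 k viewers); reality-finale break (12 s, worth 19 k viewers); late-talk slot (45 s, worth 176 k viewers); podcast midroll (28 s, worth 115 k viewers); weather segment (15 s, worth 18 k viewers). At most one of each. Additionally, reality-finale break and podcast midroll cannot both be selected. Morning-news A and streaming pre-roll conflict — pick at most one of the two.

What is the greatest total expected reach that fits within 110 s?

476

Density check — documentary slot 4.89, morning-news A 4.47, cooking-show break 4.46, kids-block spot 4.30 are the best per s.
Filling by ratio: morning-news A + documentary slot + reality-finale break for 454, with 5 s left unused.
Replace morning-news A with cooking-show break: the trade gains 22 net, giving 476 at 110 s.
An exhaustive check of the 1024 subsets confirms 476.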